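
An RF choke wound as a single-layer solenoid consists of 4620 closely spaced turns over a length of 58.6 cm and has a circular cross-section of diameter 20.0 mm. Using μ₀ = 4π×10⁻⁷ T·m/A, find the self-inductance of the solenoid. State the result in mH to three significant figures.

A = π(d/2)² = π(1.000×10^-2 m)² = 3.142×10^-4 m².
For a long solenoid, L = μ₀N²A/ℓ.
L = (4π×10⁻⁷)(4620)²(3.142×10^-4)/(0.586 m) = 1.438×10^-2 H.

L ≈ 14.4 mH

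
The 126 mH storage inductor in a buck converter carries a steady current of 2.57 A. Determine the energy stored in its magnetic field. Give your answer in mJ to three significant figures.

U ≈ 416 mJ

Stored magnetic energy: U = ½LI².
U = ½(0.126 H)(2.57 A)² = 0.4161 J.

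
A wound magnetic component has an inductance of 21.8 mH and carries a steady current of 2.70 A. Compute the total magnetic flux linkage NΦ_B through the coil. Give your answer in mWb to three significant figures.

From L = NΦ_B/I, the flux linkage is NΦ_B = LI.
NΦ_B = (2.180×10^-2 H)(2.70 A) = 5.886×10^-2 Wb.

NΦ_B ≈ 58.9 mWb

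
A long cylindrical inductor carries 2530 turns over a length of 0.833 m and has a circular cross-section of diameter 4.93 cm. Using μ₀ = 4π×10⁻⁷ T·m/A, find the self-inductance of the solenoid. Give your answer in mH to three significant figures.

A = π(d/2)² = π(2.465×10^-2 m)² = 1.909×10^-3 m².
For a long solenoid, L = μ₀N²A/ℓ.
L = (4π×10⁻⁷)(2530)²(1.909×10^-3)/(0.833 m) = 1.843×10^-2 H.

L ≈ 18.4 mH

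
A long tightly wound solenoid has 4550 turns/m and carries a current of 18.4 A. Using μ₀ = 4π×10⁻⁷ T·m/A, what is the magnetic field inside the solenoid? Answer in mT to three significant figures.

B ≈ 105 mT

Inside a long solenoid, B = μ₀nI.
B = (4π×10⁻⁷)(4.550×10^3 m⁻¹)(18.4 A) = 0.1052 T.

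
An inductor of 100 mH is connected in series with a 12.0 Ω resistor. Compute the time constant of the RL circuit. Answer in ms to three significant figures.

τ = L/R = (0.1 H)/(12.0 Ω) = 8.333×10^-3 s.

τ ≈ 8.33 ms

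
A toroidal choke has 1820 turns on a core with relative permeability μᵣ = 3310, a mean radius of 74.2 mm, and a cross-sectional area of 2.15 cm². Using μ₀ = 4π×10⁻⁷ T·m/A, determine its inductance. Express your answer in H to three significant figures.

For a thin toroid, L = μ₀μᵣN²A/(2πR).
L = (4π×10⁻⁷)(3310)(1820)²(2.150×10^-4) / (2π×7.420×10^-2 m) = 6.354 H.

L ≈ 6.35 H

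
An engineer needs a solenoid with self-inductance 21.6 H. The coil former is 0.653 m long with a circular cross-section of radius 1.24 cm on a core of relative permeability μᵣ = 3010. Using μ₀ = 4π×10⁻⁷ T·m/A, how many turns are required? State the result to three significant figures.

A = πr² = π(1.240×10^-2 m)² = 4.831×10^-4 m².
From L = μ₀μᵣN²A/ℓ, N = √(Lℓ / (μ₀μᵣA)).
N = √[(21.6)(0.653) / ((4π×10⁻⁷)(3010)×4.831×10^-4)] = √(7.720×10^6) ≈ 2778.4.

N ≈ 2780 turns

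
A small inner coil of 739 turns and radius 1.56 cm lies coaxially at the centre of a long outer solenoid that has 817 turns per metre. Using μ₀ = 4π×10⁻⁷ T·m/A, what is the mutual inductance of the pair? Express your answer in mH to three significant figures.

The outer solenoid produces a uniform field B₁ = μ₀n₁I₁ across the inner coil,
so the flux linkage is N₂Φ = N₂B₁A₂ = μ₀n₁N₂A₂·I₁, giving M = μ₀n₁N₂A₂.
A₂ = πr² = π(1.560×10^-2 m)² = 7.645×10^-4 m².
M = (4π×10⁻⁷)(817)(739)(7.645×10^-4) = 5.801×10^-4 H.

M ≈ 0.580 mH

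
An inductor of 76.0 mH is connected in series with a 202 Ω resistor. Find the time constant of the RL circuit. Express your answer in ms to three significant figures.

τ = L/R = (7.600×10^-2 H)/(202 Ω) = 3.762×10^-4 s.

τ ≈ 0.376 ms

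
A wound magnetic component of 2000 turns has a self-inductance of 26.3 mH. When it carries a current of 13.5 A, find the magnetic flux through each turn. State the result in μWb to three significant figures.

Φ_B ≈ 178 μWb

From L = NΦ_B/I, the flux per turn is Φ_B = LI/N.
Φ_B = (2.630×10^-2 H)(13.5 A)/2000 = 1.775×10^-4 Wb.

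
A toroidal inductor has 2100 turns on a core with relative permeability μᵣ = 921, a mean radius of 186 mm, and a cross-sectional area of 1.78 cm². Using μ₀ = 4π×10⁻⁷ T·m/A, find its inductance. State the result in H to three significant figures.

L ≈ 0.777 H

For a thin toroid, L = μ₀μᵣN²A/(2πR).
L = (4π×10⁻⁷)(921)(2100)²(1.780×10^-4) / (2π×0.186 m) = 0.7774 H.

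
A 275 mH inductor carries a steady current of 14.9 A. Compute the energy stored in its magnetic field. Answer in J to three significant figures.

U ≈ 30.5 J

Stored magnetic energy: U = ½LI².
U = ½(0.275 H)(14.9 A)² = 30.53 J.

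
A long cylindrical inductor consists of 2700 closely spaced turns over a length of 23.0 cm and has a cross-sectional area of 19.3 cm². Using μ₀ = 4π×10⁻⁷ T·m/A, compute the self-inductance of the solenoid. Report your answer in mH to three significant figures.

L ≈ 76.9 mH

A = 19.3 cm² = 1.930×10^-3 m².
For a long solenoid, L = μ₀N²A/ℓ.
L = (4π×10⁻⁷)(2700)²(1.930×10^-3)/(0.23 m) = 7.687×10^-2 H.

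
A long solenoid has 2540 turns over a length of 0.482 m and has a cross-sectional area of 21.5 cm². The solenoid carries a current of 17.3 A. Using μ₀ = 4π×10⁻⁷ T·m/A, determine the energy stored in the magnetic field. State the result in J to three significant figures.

U ≈ 5.41 J

A = 21.5 cm² = 2.150×10^-3 m².
L = μ₀N²A/ℓ = (4π×10⁻⁷)(2540)²(2.150×10^-3)/(0.482) = 3.616×10^-2 H.
U = ½LI² = ½(3.616×10^-2)(17.3)² = 5.412 J.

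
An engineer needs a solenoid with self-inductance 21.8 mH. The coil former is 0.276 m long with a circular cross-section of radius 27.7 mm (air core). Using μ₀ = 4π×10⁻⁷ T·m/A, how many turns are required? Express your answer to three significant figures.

N ≈ 1410 turns

A = πr² = π(2.770×10^-2 m)² = 2.411×10^-3 m².
From L = μ₀N²A/ℓ, N = √(Lℓ / (μ₀A)).
N = √[(2.180×10^-2)(0.276) / ((4π×10⁻⁷)×2.411×10^-3)] = √(1.986×10^6) ≈ 1409.4.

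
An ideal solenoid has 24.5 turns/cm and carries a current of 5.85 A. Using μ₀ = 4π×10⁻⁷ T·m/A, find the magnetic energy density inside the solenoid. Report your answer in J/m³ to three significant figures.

B = μ₀nI = (4π×10⁻⁷)(2.450×10^3)(5.85) = 1.801×10^-2 T.
u = B²/(2μ₀) = (1.801×10^-2)²/(2×4π×10⁻⁷) = 129.1 J/m³.

u ≈ 129 J/m³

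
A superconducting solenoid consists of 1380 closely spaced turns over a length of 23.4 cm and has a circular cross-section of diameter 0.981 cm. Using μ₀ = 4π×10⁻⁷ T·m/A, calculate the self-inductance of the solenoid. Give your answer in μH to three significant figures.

L ≈ 773 μH

A = π(d/2)² = π(4.905×10^-3 m)² = 7.558×10^-5 m².
For a long solenoid, L = μ₀N²A/ℓ.
L = (4π×10⁻⁷)(1380)²(7.558×10^-5)/(0.234 m) = 7.730×10^-4 H.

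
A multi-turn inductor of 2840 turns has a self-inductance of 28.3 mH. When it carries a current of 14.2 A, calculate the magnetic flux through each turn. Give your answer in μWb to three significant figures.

From L = NΦ_B/I, the flux per turn is Φ_B = LI/N.
Φ_B = (2.830×10^-2 H)(14.2 A)/2840 = 1.415×10^-4 Wb.

Φ_B ≈ 142 μWb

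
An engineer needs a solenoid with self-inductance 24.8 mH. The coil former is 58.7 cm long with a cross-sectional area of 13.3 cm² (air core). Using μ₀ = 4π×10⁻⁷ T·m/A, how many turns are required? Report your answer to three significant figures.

N ≈ 2950 turns

A = 13.3 cm² = 1.330×10^-3 m².
From L = μ₀N²A/ℓ, N = √(Lℓ / (μ₀A)).
N = √[(2.480×10^-2)(0.587) / ((4π×10⁻⁷)×1.330×10^-3)] = √(8.710×10^6) ≈ 2951.3.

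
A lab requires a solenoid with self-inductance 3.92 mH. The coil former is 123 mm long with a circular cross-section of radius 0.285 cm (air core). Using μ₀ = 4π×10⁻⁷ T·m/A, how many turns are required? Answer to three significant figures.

N ≈ 3880 turns

A = πr² = π(2.850×10^-3 m)² = 2.552×10^-5 m².
From L = μ₀N²A/ℓ, N = √(Lℓ / (μ₀A)).
N = √[(3.920×10^-3)(0.123) / ((4π×10⁻⁷)×2.552×10^-5)] = √(1.504×10^7) ≈ 3877.7.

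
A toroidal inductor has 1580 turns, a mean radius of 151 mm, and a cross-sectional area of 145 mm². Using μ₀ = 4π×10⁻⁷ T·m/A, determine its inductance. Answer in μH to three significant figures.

L ≈ 479 μH

For a thin toroid, L = μ₀N²A/(2πR).
L = (4π×10⁻⁷)(1580)²(1.450×10^-4) / (2π×0.151 m) = 4.794×10^-4 H.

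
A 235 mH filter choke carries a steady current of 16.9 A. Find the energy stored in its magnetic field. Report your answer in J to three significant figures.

U ≈ 33.6 J

Stored magnetic energy: U = ½LI².
U = ½(0.235 H)(16.9 A)² = 33.56 J.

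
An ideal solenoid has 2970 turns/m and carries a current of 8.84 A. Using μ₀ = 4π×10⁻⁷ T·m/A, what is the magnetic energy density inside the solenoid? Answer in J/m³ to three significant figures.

B = μ₀nI = (4π×10⁻⁷)(2.970×10^3)(8.84) = 3.299×10^-2 T.
u = B²/(2μ₀) = (3.299×10^-2)²/(2×4π×10⁻⁷) = 433.1 J/m³.

u ≈ 433 J/m³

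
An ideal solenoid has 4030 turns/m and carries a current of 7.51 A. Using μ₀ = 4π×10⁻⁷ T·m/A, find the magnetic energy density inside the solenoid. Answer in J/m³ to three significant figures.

u ≈ 576 J/m³

B = μ₀nI = (4π×10⁻⁷)(4.030×10^3)(7.51) = 3.803×10^-2 T.
u = B²/(2μ₀) = (3.803×10^-2)²/(2×4π×10⁻⁷) = 575.5 J/m³.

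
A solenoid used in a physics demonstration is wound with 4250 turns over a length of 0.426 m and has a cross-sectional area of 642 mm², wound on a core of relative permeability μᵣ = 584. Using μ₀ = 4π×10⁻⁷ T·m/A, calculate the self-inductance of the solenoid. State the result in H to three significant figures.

A = 642 mm² = 6.420×10^-4 m².
For a long solenoid, L = μ₀μᵣN²A/ℓ.
L = (4π×10⁻⁷)(584)(4250)²(6.420×10^-4)/(0.426 m) = 19.98 H.

L ≈ 20.0 H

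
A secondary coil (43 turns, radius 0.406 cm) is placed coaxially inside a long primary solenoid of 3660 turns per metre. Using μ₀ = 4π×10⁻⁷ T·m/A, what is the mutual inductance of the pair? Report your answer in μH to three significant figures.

The outer solenoid produces a uniform field B₁ = μ₀n₁I₁ across the inner coil,
so the flux linkage is N₂Φ = N₂B₁A₂ = μ₀n₁N₂A₂·I₁, giving M = μ₀n₁N₂A₂.
A₂ = πr² = π(4.060×10^-3 m)² = 5.178×10^-5 m².
M = (4π×10⁻⁷)(3660)(43)(5.178×10^-5) = 1.024×10^-5 H.

M ≈ 10.2 μH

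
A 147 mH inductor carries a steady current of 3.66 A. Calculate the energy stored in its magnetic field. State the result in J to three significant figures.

Stored magnetic energy: U = ½LI².
U = ½(0.147 H)(3.66 A)² = 0.9846 J.

U ≈ 0.985 J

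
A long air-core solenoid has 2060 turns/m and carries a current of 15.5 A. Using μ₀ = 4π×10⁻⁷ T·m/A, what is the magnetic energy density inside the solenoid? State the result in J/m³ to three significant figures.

B = μ₀nI = (4π×10⁻⁷)(2.060×10^3)(15.5) = 4.012×10^-2 T.
u = B²/(2μ₀) = (4.012×10^-2)²/(2×4π×10⁻⁷) = 640.6 J/m³.

u ≈ 641 J/m³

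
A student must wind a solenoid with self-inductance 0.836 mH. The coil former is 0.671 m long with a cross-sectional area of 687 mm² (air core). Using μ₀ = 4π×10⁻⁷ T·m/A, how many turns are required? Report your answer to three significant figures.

A = 687 mm² = 6.870×10^-4 m².
From L = μ₀N²A/ℓ, N = √(Lℓ / (μ₀A)).
N = √[(8.360×10^-4)(0.671) / ((4π×10⁻⁷)×6.870×10^-4)] = √(6.498×10^5) ≈ 806.1.

N ≈ 806 turns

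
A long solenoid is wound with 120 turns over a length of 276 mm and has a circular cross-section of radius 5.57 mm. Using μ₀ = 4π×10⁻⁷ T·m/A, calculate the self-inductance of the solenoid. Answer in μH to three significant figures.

A = πr² = π(5.570×10^-3 m)² = 9.747×10^-5 m².
For a long solenoid, L = μ₀N²A/ℓ.
L = (4π×10⁻⁷)(120)²(9.747×10^-5)/(0.276 m) = 6.390×10^-6 H.

L ≈ 6.39 μH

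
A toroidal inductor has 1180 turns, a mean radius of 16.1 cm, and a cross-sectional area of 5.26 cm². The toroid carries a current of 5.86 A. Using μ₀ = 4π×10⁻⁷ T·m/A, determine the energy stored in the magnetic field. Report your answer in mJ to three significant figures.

L = μ₀N²A/(2πR) = (4π×10⁻⁷)(1180)²(5.260×10^-4)/(2π×0.161) = 9.098×10^-4 H.
U = ½LI² = ½(9.098×10^-4)(5.86)² = 1.562×10^-2 J.

U ≈ 15.6 mJ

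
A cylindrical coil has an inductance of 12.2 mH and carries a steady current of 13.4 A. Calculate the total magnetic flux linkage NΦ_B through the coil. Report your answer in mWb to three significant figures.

NΦ_B ≈ 163 mWb

From L = NΦ_B/I, the flux linkage is NΦ_B = LI.
NΦ_B = (1.220×10^-2 H)(13.4 A) = 0.16348 Wb.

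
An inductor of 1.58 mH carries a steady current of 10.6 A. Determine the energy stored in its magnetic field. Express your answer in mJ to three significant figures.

Stored magnetic energy: U = ½LI².
U = ½(1.580×10^-3 H)(10.6 A)² = 8.876×10^-2 J.

U ≈ 88.8 mJ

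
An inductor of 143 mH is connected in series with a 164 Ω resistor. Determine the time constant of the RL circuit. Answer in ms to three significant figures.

τ ≈ 0.872 ms

τ = L/R = (0.143 H)/(164 Ω) = 8.720×10^-4 s.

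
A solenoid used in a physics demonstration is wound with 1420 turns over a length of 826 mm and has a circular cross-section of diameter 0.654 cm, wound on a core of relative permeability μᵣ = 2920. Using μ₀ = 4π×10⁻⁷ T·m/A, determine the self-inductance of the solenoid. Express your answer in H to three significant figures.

A = π(d/2)² = π(3.270×10^-3 m)² = 3.359×10^-5 m².
For a long solenoid, L = μ₀μᵣN²A/ℓ.
L = (4π×10⁻⁷)(2920)(1420)²(3.359×10^-5)/(0.826 m) = 0.3009 H.

L ≈ 0.301 H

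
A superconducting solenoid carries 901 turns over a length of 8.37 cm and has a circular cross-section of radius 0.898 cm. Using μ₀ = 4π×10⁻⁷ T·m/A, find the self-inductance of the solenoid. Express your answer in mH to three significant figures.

A = πr² = π(8.980×10^-3 m)² = 2.533×10^-4 m².
For a long solenoid, L = μ₀N²A/ℓ.
L = (4π×10⁻⁷)(901)²(2.533×10^-4)/(8.370×10^-2 m) = 3.088×10^-3 H.

L ≈ 3.09 mH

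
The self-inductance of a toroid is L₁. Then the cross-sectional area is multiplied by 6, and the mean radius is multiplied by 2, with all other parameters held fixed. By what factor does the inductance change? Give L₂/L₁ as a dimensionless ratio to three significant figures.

For a toroid, L ∝ μᵣN²A/R.
L₂/L₁ = (6) × (2)^-1 = 3.00.

L₂/L₁ = 3.00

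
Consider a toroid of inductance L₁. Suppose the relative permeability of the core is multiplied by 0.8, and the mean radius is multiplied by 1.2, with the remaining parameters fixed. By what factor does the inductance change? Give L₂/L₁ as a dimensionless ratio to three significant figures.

For a toroid, L ∝ μᵣN²A/R.
L₂/L₁ = (0.8) × (1.2)^-1 = 0.667.

L₂/L₁ = 0.667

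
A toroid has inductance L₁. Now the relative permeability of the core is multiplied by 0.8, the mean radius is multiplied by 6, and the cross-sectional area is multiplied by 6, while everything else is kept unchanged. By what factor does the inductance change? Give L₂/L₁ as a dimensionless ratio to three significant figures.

For a toroid, L ∝ μᵣN²A/R.
L₂/L₁ = (0.8) × (6)^-1 × (6) = 0.800.

L₂/L₁ = 0.800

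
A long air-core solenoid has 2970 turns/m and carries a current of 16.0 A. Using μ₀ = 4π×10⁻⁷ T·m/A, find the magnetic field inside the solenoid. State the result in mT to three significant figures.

Inside a long solenoid, B = μ₀nI.
B = (4π×10⁻⁷)(2.970×10^3 m⁻¹)(16.0 A) = 5.972×10^-2 T.

B ≈ 59.7 mT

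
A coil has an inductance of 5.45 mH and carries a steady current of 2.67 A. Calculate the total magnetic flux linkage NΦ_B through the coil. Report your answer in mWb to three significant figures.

NΦ_B ≈ 14.6 mWb

From L = NΦ_B/I, the flux linkage is NΦ_B = LI.
NΦ_B = (5.450×10^-3 H)(2.67 A) = 1.455×10^-2 Wb.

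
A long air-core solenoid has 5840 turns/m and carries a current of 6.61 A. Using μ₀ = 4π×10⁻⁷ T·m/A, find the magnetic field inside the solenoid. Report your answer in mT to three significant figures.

Inside a long solenoid, B = μ₀nI.
B = (4π×10⁻⁷)(5.840×10^3 m⁻¹)(6.61 A) = 4.851×10^-2 T.

B ≈ 48.5 mT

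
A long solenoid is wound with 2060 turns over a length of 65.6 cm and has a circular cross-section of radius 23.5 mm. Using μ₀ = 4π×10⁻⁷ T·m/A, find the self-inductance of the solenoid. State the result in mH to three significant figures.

L ≈ 14.1 mH

A = πr² = π(2.350×10^-2 m)² = 1.7349×10^-3 m².
For a long solenoid, L = μ₀N²A/ℓ.
L = (4π×10⁻⁷)(2060)²(1.7349×10^-3)/(0.656 m) = 1.410×10^-2 H.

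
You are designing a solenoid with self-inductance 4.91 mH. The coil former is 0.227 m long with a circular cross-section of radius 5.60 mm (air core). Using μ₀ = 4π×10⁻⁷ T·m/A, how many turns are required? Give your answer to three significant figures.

A = πr² = π(5.600×10^-3 m)² = 9.852×10^-5 m².
From L = μ₀N²A/ℓ, N = √(Lℓ / (μ₀A)).
N = √[(4.910×10^-3)(0.227) / ((4π×10⁻⁷)×9.852×10^-5)] = √(9.003×10^6) ≈ 3000.4.

N ≈ 3000 turns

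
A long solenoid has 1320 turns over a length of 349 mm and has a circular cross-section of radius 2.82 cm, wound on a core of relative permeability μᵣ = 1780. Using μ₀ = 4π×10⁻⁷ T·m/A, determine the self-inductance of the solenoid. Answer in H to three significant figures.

A = πr² = π(2.820×10^-2 m)² = 2.498×10^-3 m².
For a long solenoid, L = μ₀μᵣN²A/ℓ.
L = (4π×10⁻⁷)(1780)(1320)²(2.498×10^-3)/(0.349 m) = 27.9 H.

L ≈ 27.9 H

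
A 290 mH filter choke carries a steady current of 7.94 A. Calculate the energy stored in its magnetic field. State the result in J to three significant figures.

U ≈ 9.14 J

Stored magnetic energy: U = ½LI².
U = ½(0.29 H)(7.94 A)² = 9.141 J.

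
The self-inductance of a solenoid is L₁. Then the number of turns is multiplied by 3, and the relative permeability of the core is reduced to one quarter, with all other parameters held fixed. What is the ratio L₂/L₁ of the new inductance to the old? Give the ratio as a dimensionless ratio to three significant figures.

For a solenoid, L ∝ μᵣN²A/ℓ.
L₂/L₁ = (3)^2 × (0.25) = 2.25.

L₂/L₁ = 2.25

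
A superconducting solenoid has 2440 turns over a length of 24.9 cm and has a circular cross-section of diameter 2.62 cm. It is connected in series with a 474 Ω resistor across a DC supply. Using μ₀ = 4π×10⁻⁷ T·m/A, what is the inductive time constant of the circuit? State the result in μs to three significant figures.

τ ≈ 34.2 μs

A = π(d/2)² = π(1.310×10^-2 m)² = 5.391×10^-4 m².
L = μ₀N²A/ℓ = (4π×10⁻⁷)(2440)²(5.391×10^-4)/(0.249) = 1.620×10^-2 H.
τ = L/R = (1.620×10^-2)/(474) = 3.417×10^-5 s.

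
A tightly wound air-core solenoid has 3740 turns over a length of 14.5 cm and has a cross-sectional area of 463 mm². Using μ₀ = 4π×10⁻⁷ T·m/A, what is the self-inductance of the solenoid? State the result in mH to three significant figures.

L ≈ 56.1 mH

A = 463 mm² = 4.630×10^-4 m².
For a long solenoid, L = μ₀N²A/ℓ.
L = (4π×10⁻⁷)(3740)²(4.630×10^-4)/(0.145 m) = 5.613×10^-2 H.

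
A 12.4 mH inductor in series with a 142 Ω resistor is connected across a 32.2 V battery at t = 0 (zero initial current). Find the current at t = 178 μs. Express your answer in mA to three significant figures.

τ = L/R = 1.240×10^-2/142 = 8.732×10^-5 s; final current I_∞ = ε/R = 32.2/142 = 0.2268 A.
I(t) = I_∞(1 − e^(−t/τ)) with t/τ = 2.038.
I = (0.2268)(1 − e^(−2.038)) = 0.1972 A.

I ≈ 197 mA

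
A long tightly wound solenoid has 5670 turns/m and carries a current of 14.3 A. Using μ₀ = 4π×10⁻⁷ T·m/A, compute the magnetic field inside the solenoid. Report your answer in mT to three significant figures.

Inside a long solenoid, B = μ₀nI.
B = (4π×10⁻⁷)(5.670×10^3 m⁻¹)(14.3 A) = 0.1019 T.

B ≈ 102 mT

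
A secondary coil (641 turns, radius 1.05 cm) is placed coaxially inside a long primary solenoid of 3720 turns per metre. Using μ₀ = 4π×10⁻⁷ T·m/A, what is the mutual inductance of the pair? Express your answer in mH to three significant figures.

The outer solenoid produces a uniform field B₁ = μ₀n₁I₁ across the inner coil,
so the flux linkage is N₂Φ = N₂B₁A₂ = μ₀n₁N₂A₂·I₁, giving M = μ₀n₁N₂A₂.
A₂ = πr² = π(1.050×10^-2 m)² = 3.464×10^-4 m².
M = (4π×10⁻⁷)(3720)(641)(3.464×10^-4) = 1.038×10^-3 H.

M ≈ 1.04 mH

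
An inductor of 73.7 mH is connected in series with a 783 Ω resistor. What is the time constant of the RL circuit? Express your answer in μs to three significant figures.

τ ≈ 94.1 μs

τ = L/R = (7.370×10^-2 H)/(783 Ω) = 9.413×10^-5 s.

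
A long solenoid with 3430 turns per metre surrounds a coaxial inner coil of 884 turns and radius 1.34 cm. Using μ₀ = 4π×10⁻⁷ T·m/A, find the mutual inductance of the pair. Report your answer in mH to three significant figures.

The outer solenoid produces a uniform field B₁ = μ₀n₁I₁ across the inner coil,
so the flux linkage is N₂Φ = N₂B₁A₂ = μ₀n₁N₂A₂·I₁, giving M = μ₀n₁N₂A₂.
A₂ = πr² = π(1.340×10^-2 m)² = 5.641×10^-4 m².
M = (4π×10⁻⁷)(3430)(884)(5.641×10^-4) = 2.149×10^-3 H.

M ≈ 2.15 mH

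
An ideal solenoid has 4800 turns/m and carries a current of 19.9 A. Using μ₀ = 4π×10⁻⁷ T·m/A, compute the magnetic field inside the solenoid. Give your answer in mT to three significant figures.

B ≈ 120 mT

Inside a long solenoid, B = μ₀nI.
B = (4π×10⁻⁷)(4.800×10^3 m⁻¹)(19.9 A) = 0.12 T.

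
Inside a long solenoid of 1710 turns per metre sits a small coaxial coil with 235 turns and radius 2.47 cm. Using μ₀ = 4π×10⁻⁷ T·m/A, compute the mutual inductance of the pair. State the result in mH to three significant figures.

M ≈ 0.968 mH

The outer solenoid produces a uniform field B₁ = μ₀n₁I₁ across the inner coil,
so the flux linkage is N₂Φ = N₂B₁A₂ = μ₀n₁N₂A₂·I₁, giving M = μ₀n₁N₂A₂.
A₂ = πr² = π(2.470×10^-2 m)² = 1.917×10^-3 m².
M = (4π×10⁻⁷)(1710)(235)(1.917×10^-3) = 9.679×10^-4 H.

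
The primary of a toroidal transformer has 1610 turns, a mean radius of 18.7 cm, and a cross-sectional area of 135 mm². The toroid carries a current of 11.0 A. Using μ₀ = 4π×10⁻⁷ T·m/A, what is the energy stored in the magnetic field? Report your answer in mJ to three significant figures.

L = μ₀N²A/(2πR) = (4π×10⁻⁷)(1610)²(1.350×10^-4)/(2π×0.187) = 3.743×10^-4 H.
U = ½LI² = ½(3.743×10^-4)(11.0)² = 2.264×10^-2 J.

U ≈ 22.6 mJ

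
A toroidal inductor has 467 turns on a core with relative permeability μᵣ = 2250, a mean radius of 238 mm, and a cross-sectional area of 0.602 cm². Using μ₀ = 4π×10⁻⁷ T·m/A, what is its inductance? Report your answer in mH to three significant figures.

For a thin toroid, L = μ₀μᵣN²A/(2πR).
L = (4π×10⁻⁷)(2250)(467)²(6.020×10^-5) / (2π×0.238 m) = 2.482×10^-2 H.

L ≈ 24.8 mH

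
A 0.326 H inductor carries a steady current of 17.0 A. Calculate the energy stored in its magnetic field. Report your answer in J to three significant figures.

Stored magnetic energy: U = ½LI².
U = ½(0.326 H)(17.0 A)² = 47.11 J.

U ≈ 47.1 J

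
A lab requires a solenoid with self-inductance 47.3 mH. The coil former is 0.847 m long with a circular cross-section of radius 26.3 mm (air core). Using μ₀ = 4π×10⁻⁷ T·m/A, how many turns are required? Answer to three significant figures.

N ≈ 3830 turns

A = πr² = π(2.630×10^-2 m)² = 2.173×10^-3 m².
From L = μ₀N²A/ℓ, N = √(Lℓ / (μ₀A)).
N = √[(4.730×10^-2)(0.847) / ((4π×10⁻⁷)×2.173×10^-3)] = √(1.467×10^7) ≈ 3830.3.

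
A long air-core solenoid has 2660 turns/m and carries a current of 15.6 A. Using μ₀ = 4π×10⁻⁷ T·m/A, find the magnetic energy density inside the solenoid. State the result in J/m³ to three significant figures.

u ≈ 1080 J/m³

B = μ₀nI = (4π×10⁻⁷)(2.660×10^3)(15.6) = 5.2145×10^-2 T.
u = B²/(2μ₀) = (5.2145×10^-2)²/(2×4π×10⁻⁷) = 1.082×10^3 J/m³.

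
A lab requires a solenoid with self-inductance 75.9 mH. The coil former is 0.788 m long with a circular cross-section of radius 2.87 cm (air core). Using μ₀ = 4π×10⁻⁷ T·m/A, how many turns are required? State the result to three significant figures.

A = πr² = π(2.870×10^-2 m)² = 2.588×10^-3 m².
From L = μ₀N²A/ℓ, N = √(Lℓ / (μ₀A)).
N = √[(7.590×10^-2)(0.788) / ((4π×10⁻⁷)×2.588×10^-3)] = √(1.839×10^7) ≈ 4288.7.

N ≈ 4290 turns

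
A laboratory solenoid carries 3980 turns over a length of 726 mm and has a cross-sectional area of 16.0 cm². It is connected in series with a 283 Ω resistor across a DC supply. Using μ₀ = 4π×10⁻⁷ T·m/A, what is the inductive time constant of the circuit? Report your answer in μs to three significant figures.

τ ≈ 155 μs

A = 16.0 cm² = 1.600×10^-3 m².
L = μ₀N²A/ℓ = (4π×10⁻⁷)(3980)²(1.600×10^-3)/(0.726) = 4.387×10^-2 H.
τ = L/R = (4.387×10^-2)/(283) = 1.550×10^-4 s.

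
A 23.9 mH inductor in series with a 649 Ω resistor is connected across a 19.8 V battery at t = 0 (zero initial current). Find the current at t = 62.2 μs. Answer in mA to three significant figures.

τ = L/R = 2.390×10^-2/649 = 3.683×10^-5 s; final current I_∞ = ε/R = 19.8/649 = 3.051×10^-2 A.
I(t) = I_∞(1 − e^(−t/τ)) with t/τ = 1.689.
I = (3.051×10^-2)(1 − e^(−1.689)) = 2.487×10^-2 A.

I ≈ 24.9 mA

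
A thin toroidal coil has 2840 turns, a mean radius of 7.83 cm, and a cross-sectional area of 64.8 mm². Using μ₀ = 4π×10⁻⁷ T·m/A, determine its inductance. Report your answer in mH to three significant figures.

L ≈ 1.33 mH

For a thin toroid, L = μ₀N²A/(2πR).
L = (4π×10⁻⁷)(2840)²(6.480×10^-5) / (2π×7.830×10^-2 m) = 1.334996×10^-3 H.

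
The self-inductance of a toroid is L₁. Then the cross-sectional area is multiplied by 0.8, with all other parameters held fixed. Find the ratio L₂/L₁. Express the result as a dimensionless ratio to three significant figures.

L₂/L₁ = 0.800

For a toroid, L ∝ μᵣN²A/R.
L₂/L₁ = (0.8) = 0.800.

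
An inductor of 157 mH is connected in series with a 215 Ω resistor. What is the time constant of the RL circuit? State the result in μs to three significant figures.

τ = L/R = (0.157 H)/(215 Ω) = 7.302×10^-4 s.

τ ≈ 730 μs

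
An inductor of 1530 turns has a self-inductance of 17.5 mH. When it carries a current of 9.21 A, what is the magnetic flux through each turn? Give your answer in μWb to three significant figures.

Φ_B ≈ 105 μWb

From L = NΦ_B/I, the flux per turn is Φ_B = LI/N.
Φ_B = (1.750×10^-2 H)(9.21 A)/1530 = 1.053×10^-4 Wb.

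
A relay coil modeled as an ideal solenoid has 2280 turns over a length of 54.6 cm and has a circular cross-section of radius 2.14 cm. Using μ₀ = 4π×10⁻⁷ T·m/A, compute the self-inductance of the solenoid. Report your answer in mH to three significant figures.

A = πr² = π(2.140×10^-2 m)² = 1.439×10^-3 m².
For a long solenoid, L = μ₀N²A/ℓ.
L = (4π×10⁻⁷)(2280)²(1.439×10^-3)/(0.546 m) = 1.721×10^-2 H.

L ≈ 17.2 mH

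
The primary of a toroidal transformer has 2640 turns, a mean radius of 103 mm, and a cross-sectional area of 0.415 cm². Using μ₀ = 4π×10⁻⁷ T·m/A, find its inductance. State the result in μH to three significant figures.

For a thin toroid, L = μ₀N²A/(2πR).
L = (4π×10⁻⁷)(2640)²(4.150×10^-5) / (2π×0.103 m) = 5.616×10^-4 H.

L ≈ 562 μH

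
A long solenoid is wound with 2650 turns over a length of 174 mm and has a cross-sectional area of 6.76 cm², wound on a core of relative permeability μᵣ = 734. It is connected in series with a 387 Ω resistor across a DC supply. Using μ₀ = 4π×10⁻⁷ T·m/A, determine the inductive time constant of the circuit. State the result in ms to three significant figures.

A = 6.76 cm² = 6.760×10^-4 m².
L = μ₀μᵣN²A/ℓ = (4π×10⁻⁷)(734)(2650)²(6.760×10^-4)/(0.174) = 25.16 H.
τ = L/R = (25.16)/(387) = 6.503×10^-2 s.

τ ≈ 65.0 ms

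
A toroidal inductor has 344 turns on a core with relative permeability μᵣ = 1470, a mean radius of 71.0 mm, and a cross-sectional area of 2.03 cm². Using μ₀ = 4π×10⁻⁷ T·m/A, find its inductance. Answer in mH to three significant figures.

For a thin toroid, L = μ₀μᵣN²A/(2πR).
L = (4π×10⁻⁷)(1470)(344)²(2.030×10^-4) / (2π×7.100×10^-2 m) = 9.947×10^-2 H.

L ≈ 99.5 mH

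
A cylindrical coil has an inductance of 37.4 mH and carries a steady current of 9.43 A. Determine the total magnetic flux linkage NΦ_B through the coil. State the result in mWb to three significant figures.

From L = NΦ_B/I, the flux linkage is NΦ_B = LI.
NΦ_B = (3.740×10^-2 H)(9.43 A) = 0.3527 Wb.

NΦ_B ≈ 353 mWb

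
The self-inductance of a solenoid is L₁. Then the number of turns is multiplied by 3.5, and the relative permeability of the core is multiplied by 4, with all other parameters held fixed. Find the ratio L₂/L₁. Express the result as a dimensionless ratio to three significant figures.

L₂/L₁ = 49.0

For a solenoid, L ∝ μᵣN²A/ℓ.
L₂/L₁ = (3.5)^2 × (4) = 49.0.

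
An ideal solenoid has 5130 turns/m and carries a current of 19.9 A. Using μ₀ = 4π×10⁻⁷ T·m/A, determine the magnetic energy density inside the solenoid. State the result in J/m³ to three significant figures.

u ≈ 6550 J/m³

B = μ₀nI = (4π×10⁻⁷)(5.130×10^3)(19.9) = 0.1283 T.
u = B²/(2μ₀) = (0.1283)²/(2×4π×10⁻⁷) = 6.548×10^3 J/m³.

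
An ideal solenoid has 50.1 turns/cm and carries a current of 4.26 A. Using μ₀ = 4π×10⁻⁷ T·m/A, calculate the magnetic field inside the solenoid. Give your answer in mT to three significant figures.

B ≈ 26.8 mT

Inside a long solenoid, B = μ₀nI.
B = (4π×10⁻⁷)(5.010×10^3 m⁻¹)(4.26 A) = 2.682×10^-2 T.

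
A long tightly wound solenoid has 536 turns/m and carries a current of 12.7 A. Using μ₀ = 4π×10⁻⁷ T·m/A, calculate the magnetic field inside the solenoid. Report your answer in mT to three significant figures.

B ≈ 8.55 mT

Inside a long solenoid, B = μ₀nI.
B = (4π×10⁻⁷)(536 m⁻¹)(12.7 A) = 8.554×10^-3 T.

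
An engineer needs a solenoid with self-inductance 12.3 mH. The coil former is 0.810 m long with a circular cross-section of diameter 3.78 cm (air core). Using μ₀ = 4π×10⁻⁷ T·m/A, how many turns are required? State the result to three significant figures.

A = π(d/2)² = π(1.890×10^-2 m)² = 1.122×10^-3 m².
From L = μ₀N²A/ℓ, N = √(Lℓ / (μ₀A)).
N = √[(1.230×10^-2)(0.81) / ((4π×10⁻⁷)×1.122×10^-3)] = √(7.0649×10^6) ≈ 2658.0.

N ≈ 2660 turns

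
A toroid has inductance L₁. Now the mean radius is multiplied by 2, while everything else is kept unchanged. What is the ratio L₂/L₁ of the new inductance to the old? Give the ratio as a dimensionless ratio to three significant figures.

For a toroid, L ∝ μᵣN²A/R.
L₂/L₁ = (2)^-1 = 0.500.

L₂/L₁ = 0.500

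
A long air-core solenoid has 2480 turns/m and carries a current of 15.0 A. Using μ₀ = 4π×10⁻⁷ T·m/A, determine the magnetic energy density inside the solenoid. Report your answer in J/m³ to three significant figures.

B = μ₀nI = (4π×10⁻⁷)(2.480×10^3)(15.0) = 4.6747×10^-2 T.
u = B²/(2μ₀) = (4.6747×10^-2)²/(2×4π×10⁻⁷) = 869.49 J/m³.

u ≈ 869 J/m³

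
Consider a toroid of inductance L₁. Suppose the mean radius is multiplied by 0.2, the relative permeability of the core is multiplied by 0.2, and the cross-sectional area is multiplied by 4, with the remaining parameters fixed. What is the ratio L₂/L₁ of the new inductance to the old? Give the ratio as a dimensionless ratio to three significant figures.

L₂/L₁ = 4.00

For a toroid, L ∝ μᵣN²A/R.
L₂/L₁ = (0.2)^-1 × (0.2) × (4) = 4.00.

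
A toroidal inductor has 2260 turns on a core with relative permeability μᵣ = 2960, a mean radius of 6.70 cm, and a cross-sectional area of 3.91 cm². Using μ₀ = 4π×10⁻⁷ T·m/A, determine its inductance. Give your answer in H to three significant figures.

For a thin toroid, L = μ₀μᵣN²A/(2πR).
L = (4π×10⁻⁷)(2960)(2260)²(3.910×10^-4) / (2π×6.700×10^-2 m) = 17.646 H.

L ≈ 17.6 H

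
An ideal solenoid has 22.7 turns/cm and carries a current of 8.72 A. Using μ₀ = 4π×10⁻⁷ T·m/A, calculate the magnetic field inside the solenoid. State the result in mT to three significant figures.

B ≈ 24.9 mT

Inside a long solenoid, B = μ₀nI.
B = (4π×10⁻⁷)(2.270×10^3 m⁻¹)(8.72 A) = 2.487×10^-2 T.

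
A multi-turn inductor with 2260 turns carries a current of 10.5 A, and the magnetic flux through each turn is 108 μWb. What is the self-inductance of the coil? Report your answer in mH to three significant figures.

Self-inductance is defined by L = NΦ_B/I (flux linkage over current).
L = (2260)(1.080×10^-4 Wb)/(10.5 A) = 2.3246×10^-2 H.

L ≈ 23.2 mH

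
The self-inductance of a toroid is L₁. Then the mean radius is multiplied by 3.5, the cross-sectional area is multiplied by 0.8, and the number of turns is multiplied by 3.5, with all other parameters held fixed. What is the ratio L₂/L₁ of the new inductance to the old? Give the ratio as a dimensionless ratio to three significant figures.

For a toroid, L ∝ μᵣN²A/R.
L₂/L₁ = (3.5)^-1 × (0.8) × (3.5)^2 = 2.80.

L₂/L₁ = 2.80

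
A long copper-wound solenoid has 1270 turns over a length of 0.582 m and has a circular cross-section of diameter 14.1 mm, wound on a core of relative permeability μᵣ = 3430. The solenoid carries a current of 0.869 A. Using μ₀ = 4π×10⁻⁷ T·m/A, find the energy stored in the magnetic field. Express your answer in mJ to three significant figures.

U ≈ 704 mJ

A = π(d/2)² = π(7.050×10^-3 m)² = 1.561×10^-4 m².
L = μ₀μᵣN²A/ℓ = (4π×10⁻⁷)(3430)(1270)²(1.561×10^-4)/(0.582) = 1.865 H.
U = ½LI² = ½(1.865)(0.869)² = 0.7042 J.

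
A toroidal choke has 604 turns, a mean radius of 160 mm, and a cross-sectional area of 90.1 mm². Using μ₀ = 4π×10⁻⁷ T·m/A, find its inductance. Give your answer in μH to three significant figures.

For a thin toroid, L = μ₀N²A/(2πR).
L = (4π×10⁻⁷)(604)²(9.010×10^-5) / (2π×0.16 m) = 4.109×10^-5 H.

L ≈ 41.1 μH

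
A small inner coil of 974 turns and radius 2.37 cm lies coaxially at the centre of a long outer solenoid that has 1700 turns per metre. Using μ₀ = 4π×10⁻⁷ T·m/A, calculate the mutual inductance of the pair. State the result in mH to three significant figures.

M ≈ 3.67 mH

The outer solenoid produces a uniform field B₁ = μ₀n₁I₁ across the inner coil,
so the flux linkage is N₂Φ = N₂B₁A₂ = μ₀n₁N₂A₂·I₁, giving M = μ₀n₁N₂A₂.
A₂ = πr² = π(2.370×10^-2 m)² = 1.7646×10^-3 m².
M = (4π×10⁻⁷)(1700)(974)(1.7646×10^-3) = 3.672×10^-3 H.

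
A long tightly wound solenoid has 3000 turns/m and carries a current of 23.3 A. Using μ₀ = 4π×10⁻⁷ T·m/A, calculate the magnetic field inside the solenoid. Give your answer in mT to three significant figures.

B ≈ 87.8 mT

Inside a long solenoid, B = μ₀nI.
B = (4π×10⁻⁷)(3.000×10^3 m⁻¹)(23.3 A) = 8.784×10^-2 T.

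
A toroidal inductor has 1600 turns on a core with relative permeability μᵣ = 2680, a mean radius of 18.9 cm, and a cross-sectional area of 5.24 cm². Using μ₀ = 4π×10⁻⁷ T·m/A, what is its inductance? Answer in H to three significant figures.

For a thin toroid, L = μ₀μᵣN²A/(2πR).
L = (4π×10⁻⁷)(2680)(1600)²(5.240×10^-4) / (2π×0.189 m) = 3.804 H.

L ≈ 3.80 H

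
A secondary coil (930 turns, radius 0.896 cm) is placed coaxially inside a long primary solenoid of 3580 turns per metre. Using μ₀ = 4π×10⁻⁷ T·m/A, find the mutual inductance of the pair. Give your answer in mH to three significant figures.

M ≈ 1.06 mH

The outer solenoid produces a uniform field B₁ = μ₀n₁I₁ across the inner coil,
so the flux linkage is N₂Φ = N₂B₁A₂ = μ₀n₁N₂A₂·I₁, giving M = μ₀n₁N₂A₂.
A₂ = πr² = π(8.960×10^-3 m)² = 2.522×10^-4 m².
M = (4π×10⁻⁷)(3580)(930)(2.522×10^-4) = 1.055×10^-3 H.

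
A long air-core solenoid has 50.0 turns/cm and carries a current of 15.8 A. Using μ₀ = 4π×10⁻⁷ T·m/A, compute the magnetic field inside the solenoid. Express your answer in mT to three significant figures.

Inside a long solenoid, B = μ₀nI.
B = (4π×10⁻⁷)(5.000×10^3 m⁻¹)(15.8 A) = 9.927×10^-2 T.

B ≈ 99.3 mT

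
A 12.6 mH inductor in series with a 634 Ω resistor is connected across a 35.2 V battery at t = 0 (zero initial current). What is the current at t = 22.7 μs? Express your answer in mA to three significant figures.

τ = L/R = 1.260×10^-2/634 = 1.987×10^-5 s; final current I_∞ = ε/R = 35.2/634 = 5.552×10^-2 A.
I(t) = I_∞(1 − e^(−t/τ)) with t/τ = 1.142.
I = (5.552×10^-2)(1 − e^(−1.142)) = 3.780×10^-2 A.

I ≈ 37.8 mA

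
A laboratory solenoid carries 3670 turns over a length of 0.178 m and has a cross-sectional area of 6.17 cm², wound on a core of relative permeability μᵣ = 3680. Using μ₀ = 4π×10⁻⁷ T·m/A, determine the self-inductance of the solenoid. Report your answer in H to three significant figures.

L ≈ 216 H

A = 6.17 cm² = 6.170×10^-4 m².
For a long solenoid, L = μ₀μᵣN²A/ℓ.
L = (4π×10⁻⁷)(3680)(3670)²(6.170×10^-4)/(0.178 m) = 215.9 H.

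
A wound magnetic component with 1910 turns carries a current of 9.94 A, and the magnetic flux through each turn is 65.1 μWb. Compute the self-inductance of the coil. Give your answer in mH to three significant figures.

L ≈ 12.5 mH

Self-inductance is defined by L = NΦ_B/I (flux linkage over current).
L = (1910)(6.510×10^-5 Wb)/(9.94 A) = 1.251×10^-2 H.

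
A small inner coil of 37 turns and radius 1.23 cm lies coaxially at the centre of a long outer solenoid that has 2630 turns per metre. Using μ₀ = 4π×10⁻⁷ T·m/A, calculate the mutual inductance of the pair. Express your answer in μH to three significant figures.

M ≈ 58.1 μH

The outer solenoid produces a uniform field B₁ = μ₀n₁I₁ across the inner coil,
so the flux linkage is N₂Φ = N₂B₁A₂ = μ₀n₁N₂A₂·I₁, giving M = μ₀n₁N₂A₂.
A₂ = πr² = π(1.230×10^-2 m)² = 4.753×10^-4 m².
M = (4π×10⁻⁷)(2630)(37)(4.753×10^-4) = 5.812×10^-5 H.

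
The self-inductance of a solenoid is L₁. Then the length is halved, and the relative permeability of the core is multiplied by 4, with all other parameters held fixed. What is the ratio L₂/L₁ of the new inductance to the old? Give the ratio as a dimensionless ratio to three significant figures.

L₂/L₁ = 8.00

For a solenoid, L ∝ μᵣN²A/ℓ.
L₂/L₁ = (0.5)^-1 × (4) = 8.00.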